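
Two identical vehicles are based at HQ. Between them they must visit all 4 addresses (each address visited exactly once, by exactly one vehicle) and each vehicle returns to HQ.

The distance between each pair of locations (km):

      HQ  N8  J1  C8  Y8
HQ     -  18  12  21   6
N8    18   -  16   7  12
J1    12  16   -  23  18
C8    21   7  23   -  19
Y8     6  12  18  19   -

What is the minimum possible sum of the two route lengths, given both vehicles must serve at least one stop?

There are 2^3 − 1 = 7 ways to divide the 4 stops into two non-empty groups. For each, the best each vehicle can do is its own shortest tour through its group:
  {N8} + {J1, C8, Y8}: 36 + 60 = 96
  {J1} + {N8, C8, Y8}: 24 + 46 = 70
  {N8, J1} + {C8, Y8}: 46 + 46 = 92
  {C8} + {N8, J1, Y8}: 42 + 46 = 88
  {N8, C8} + {J1, Y8}: 46 + 36 = 82
  {J1, C8} + {N8, Y8}: 56 + 36 = 92
  … (7 splits in total)
  {N8, J1, C8} + {Y8}: 56 + 12 = 68  ← best
Best: vehicle 1 HQ → J1 → N8 → C8 → HQ = 56; vehicle 2 HQ → Y8 → HQ = 12; combined 68.

68 km — the smallest possible combined total.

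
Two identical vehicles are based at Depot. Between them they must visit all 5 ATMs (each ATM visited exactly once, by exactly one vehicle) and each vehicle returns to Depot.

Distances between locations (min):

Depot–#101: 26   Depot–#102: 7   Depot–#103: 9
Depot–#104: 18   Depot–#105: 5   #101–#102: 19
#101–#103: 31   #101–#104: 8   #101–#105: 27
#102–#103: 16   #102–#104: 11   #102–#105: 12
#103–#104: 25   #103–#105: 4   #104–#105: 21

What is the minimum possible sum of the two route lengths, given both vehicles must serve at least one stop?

70 min — the smallest possible combined total.

Try each way of splitting the stops between the two vehicles (each non-empty) and, for each split, find the best tour for each vehicle:
  {#101} + {#102, #103, #104, #105}: 52 + 52 = 104
  {#102} + {#101, #103, #104, #105}: 14 + 66 = 80
  {#101, #102} + {#103, #104, #105}: 52 + 52 = 104
  {#103} + {#101, #102, #104, #105}: 18 + 58 = 76
  {#101, #103} + {#102, #104, #105}: 66 + 44 = 110
  {#102, #103} + {#101, #104, #105}: 32 + 58 = 90
  … (15 splits in total)
  {#101, #102, #104} + {#103, #105}: 52 + 18 = 70  ← best
Best: vehicle 1 Depot → #101 → #104 → #102 → Depot = 52; vehicle 2 Depot → #103 → #105 → Depot = 18; combined 70.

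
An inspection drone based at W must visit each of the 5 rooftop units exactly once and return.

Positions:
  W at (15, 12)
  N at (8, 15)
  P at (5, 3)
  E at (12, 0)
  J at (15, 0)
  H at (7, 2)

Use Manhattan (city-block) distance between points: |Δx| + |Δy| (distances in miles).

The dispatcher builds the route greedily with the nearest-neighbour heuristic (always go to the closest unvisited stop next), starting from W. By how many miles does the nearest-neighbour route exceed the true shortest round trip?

W: N=10, J=12, E=15, H=18, P=19 ⇒ N
N: H=14, P=15, E=19, J=22 ⇒ H
H: P=3, E=7, J=10 ⇒ P
P: E=10, J=13 ⇒ E
E: J=3 ⇒ J
NN route W → N → H → P → E → J → W costs 52.
Optimal: W → N → P → H → E → J → W costs 50 (by enumerating all 60 distinct tours).
Excess = 52 − 50 = 2.

The nearest-neighbour route is 2 miles longer than optimal.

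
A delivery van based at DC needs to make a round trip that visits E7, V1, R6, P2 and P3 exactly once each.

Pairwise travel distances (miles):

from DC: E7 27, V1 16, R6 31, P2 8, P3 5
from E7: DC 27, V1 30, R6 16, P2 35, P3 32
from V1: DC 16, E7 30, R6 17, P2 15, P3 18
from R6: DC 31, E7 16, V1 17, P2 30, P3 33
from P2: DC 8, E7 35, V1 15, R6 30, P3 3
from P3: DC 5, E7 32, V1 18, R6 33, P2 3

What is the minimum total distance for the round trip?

Minimum total distance: 83 miles.

With 5 stops there are 5!/2 = 60 distinct round trips (a route and its reverse cost the same).
DC - E7 - V1 - R6 - P2 - P3 - DC: 27+30+17+30+3+5 = 112
DC - E7 - V1 - R6 - P3 - P2 - DC: 27+30+17+33+3+8 = 118
DC - E7 - V1 - P2 - R6 - P3 - DC: 27+30+15+30+33+5 = 140
DC - E7 - V1 - P2 - P3 - R6 - DC: 27+30+15+3+33+31 = 139
DC - E7 - V1 - P3 - R6 - P2 - DC: 27+30+18+33+30+8 = 146
DC - E7 - V1 - P3 - P2 - R6 - DC: 27+30+18+3+30+31 = 139
DC - E7 - R6 - V1 - P2 - P3 - DC: 27+16+17+15+3+5 = 83
DC - E7 - R6 - V1 - P3 - P2 - DC: 27+16+17+18+3+8 = 89
DC - E7 - R6 - P2 - V1 - P3 - DC: 27+16+30+15+18+5 = 111
DC - E7 - R6 - P2 - P3 - V1 - DC: 27+16+30+3+18+16 = 110
DC - E7 - R6 - P3 - V1 - P2 - DC: 27+16+33+18+15+8 = 117
DC - E7 - R6 - P3 - P2 - V1 - DC: 27+16+33+3+15+16 = 110
DC - E7 - P2 - V1 - R6 - P3 - DC: 27+35+15+17+33+5 = 132
DC - E7 - P2 - V1 - P3 - R6 - DC: 27+35+15+18+33+31 = 159
… (46 more)
The minimum is 83.
One optimal route: DC → E7 → R6 → V1 → P2 → P3 → DC (or its reverse).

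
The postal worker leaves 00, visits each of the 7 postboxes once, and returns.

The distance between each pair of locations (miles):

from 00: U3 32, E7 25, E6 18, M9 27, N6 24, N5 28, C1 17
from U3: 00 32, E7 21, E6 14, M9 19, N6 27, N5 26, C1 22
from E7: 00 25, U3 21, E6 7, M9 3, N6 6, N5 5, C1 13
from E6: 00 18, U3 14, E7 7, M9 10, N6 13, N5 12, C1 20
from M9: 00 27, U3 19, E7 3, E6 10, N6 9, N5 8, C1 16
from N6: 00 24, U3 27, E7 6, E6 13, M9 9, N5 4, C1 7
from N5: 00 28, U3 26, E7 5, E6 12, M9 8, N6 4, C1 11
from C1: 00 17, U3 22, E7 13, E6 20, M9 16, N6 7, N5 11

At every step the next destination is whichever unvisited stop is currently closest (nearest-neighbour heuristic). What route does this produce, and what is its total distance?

Total distance 92 miles via the nearest-neighbour route 00 → C1 → N6 → N5 → E7 → M9 → E6 → U3 → 00.

00 → [C1:17 / E6:18 / N6:24 / E7:25 / M9:27 / N5:28 / U3:32] → C1 (17)
C1 → [N6:7 / N5:11 / E7:13 / M9:16 / E6:20 / U3:22] → N6 (7)
N6 → [N5:4 / E7:6 / M9:9 / E6:13 / U3:27] → N5 (4)
N5 → [E7:5 / M9:8 / E6:12 / U3:26] → E7 (5)
E7 → [M9:3 / E6:7 / U3:21] → M9 (3)
M9 → [E6:10 / U3:19] → E6 (10)
E6 → [U3:14] → U3 (14)
Return U3→00: 32.
Total = 17 + 7 + 4 + 5 + 3 + 10 + 14 + 32 = 92.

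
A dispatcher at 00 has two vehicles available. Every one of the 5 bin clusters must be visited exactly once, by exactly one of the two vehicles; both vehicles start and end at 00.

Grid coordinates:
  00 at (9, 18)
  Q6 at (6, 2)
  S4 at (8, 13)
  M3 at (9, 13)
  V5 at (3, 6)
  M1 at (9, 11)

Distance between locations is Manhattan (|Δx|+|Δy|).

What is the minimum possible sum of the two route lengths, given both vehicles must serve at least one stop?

Try each way of splitting the stops between the two vehicles (each non-empty) and, for each split, find the best tour for each vehicle:
  {Q6} + {S4, M3, V5, M1}: 38 + 36 = 74
  {S4} + {Q6, M3, V5, M1}: 12 + 44 = 56
  {Q6, S4} + {M3, V5, M1}: 38 + 36 = 74
  {M3} + {Q6, S4, V5, M1}: 10 + 44 = 54
  {Q6, M3} + {S4, V5, M1}: 38 + 36 = 74
  {S4, M3} + {Q6, V5, M1}: 12 + 44 = 56
  … (15 splits in total)
Best: vehicle 1 00 → M3 → 00 = 10; vehicle 2 00 → S4 → Q6 → V5 → M1 → 00 = 44; combined 54.

54 — the smallest possible combined total.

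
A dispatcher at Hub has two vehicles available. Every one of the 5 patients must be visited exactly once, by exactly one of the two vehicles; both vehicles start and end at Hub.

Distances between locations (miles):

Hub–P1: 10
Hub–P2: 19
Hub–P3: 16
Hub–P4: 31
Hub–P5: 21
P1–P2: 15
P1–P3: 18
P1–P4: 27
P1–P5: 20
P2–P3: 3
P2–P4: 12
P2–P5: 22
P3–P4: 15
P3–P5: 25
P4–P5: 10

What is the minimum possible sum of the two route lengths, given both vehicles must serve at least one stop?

There are 2^4 − 1 = 15 ways to divide the 5 stops into two non-empty groups. For each, the best each vehicle can do is its own shortest tour through its group:
  {P1} + {P2, P3, P4, P5}: 20 + 62 = 82
  {P2} + {P1, P3, P4, P5}: 38 + 71 = 109
  {P1, P2} + {P3, P4, P5}: 44 + 62 = 106
  {P3} + {P1, P2, P4, P5}: 32 + 68 = 100
  {P1, P3} + {P2, P4, P5}: 44 + 62 = 106
  {P2, P3} + {P1, P4, P5}: 38 + 68 = 106
  … (15 splits in total)
Best: vehicle 1 Hub → P1 → Hub = 20; vehicle 2 Hub → P3 → P2 → P4 → P5 → Hub = 62; combined 82.

82 miles — the smallest possible combined total.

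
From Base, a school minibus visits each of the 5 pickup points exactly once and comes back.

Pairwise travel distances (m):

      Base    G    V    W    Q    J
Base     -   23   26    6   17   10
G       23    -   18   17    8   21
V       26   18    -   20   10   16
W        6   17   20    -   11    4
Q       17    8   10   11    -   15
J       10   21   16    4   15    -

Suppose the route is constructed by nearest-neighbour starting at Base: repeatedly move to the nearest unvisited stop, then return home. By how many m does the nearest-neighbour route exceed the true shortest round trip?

Base: W=6, J=10, Q=17, G=23, V=26 ⇒ W
W: J=4, Q=11, G=17, V=20 ⇒ J
J: Q=15, V=16, G=21 ⇒ Q
Q: G=8, V=10 ⇒ G
G: V=18 ⇒ V
NN route Base → W → J → Q → G → V → Base costs 77.
Optimal: Base → G → Q → V → J → W → Base costs 67 (by enumerating all 60 distinct tours).
Excess = 77 − 67 = 10.

The nearest-neighbour route is 10 m longer than optimal.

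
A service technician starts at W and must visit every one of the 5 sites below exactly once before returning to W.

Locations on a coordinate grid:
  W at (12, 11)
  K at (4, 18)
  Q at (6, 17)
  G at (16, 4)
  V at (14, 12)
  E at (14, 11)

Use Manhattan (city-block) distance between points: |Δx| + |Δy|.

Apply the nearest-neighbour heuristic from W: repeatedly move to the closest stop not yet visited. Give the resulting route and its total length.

Total distance 54 via the nearest-neighbour route W → E → V → G → Q → K → W.

At W the remaining stops are E 2, V 3, G 11, Q 12, K 15; go to E.
At E the remaining stops are V 1, G 9, Q 14, K 17; go to V.
At V the remaining stops are G 10, Q 13, K 16; go to G.
At G the remaining stops are Q 23, K 26; go to Q.
At Q the remaining stops are K 3; go to K.
Return K→W: 15.
Total = 2 + 1 + 10 + 23 + 3 + 15 = 54.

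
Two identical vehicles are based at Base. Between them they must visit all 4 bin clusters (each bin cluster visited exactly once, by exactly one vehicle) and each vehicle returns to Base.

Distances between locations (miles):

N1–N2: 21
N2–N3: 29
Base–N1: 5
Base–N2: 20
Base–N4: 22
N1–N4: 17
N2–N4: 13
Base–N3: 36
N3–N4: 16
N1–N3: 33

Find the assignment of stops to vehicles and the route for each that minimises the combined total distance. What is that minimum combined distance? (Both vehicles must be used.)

There are 2^3 − 1 = 7 ways to divide the 4 stops into two non-empty groups. For each, the best each vehicle can do is its own shortest tour through its group:
  {N1} + {N2, N3, N4}: 10 + 85 = 95
  {N2} + {N1, N3, N4}: 40 + 74 = 114
  {N1, N2} + {N3, N4}: 46 + 74 = 120
  {N3} + {N1, N2, N4}: 72 + 55 = 127
  {N1, N3} + {N2, N4}: 74 + 55 = 129
  {N2, N3} + {N1, N4}: 85 + 44 = 129
  … (7 splits in total)
Best: vehicle 1 Base → N1 → Base = 10; vehicle 2 Base → N2 → N4 → N3 → Base = 85; combined 95.

Minimum combined distance: 95 miles.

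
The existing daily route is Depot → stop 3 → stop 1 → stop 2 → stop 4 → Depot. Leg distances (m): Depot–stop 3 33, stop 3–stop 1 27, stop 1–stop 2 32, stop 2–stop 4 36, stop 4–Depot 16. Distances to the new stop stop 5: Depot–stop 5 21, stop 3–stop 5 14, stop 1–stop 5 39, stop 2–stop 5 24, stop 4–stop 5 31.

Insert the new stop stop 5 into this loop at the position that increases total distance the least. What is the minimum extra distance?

Insertion cost between consecutive stops i–j is d(i,stop 5) + d(stop 5,j) − d(i,j):
  between Depot and stop 3: 21 + 14 − 33 = 2
  between stop 3 and stop 1: 14 + 39 − 27 = 26
  between stop 1 and stop 2: 39 + 24 − 32 = 31
  between stop 2 and stop 4: 24 + 31 − 36 = 19
  between stop 4 and Depot: 31 + 21 − 16 = 36
Cheapest insertion is between Depot and stop 3, adding 2.
New total = 144 + 2 = 146.

+2 m — insert stop 5 between Depot and stop 3.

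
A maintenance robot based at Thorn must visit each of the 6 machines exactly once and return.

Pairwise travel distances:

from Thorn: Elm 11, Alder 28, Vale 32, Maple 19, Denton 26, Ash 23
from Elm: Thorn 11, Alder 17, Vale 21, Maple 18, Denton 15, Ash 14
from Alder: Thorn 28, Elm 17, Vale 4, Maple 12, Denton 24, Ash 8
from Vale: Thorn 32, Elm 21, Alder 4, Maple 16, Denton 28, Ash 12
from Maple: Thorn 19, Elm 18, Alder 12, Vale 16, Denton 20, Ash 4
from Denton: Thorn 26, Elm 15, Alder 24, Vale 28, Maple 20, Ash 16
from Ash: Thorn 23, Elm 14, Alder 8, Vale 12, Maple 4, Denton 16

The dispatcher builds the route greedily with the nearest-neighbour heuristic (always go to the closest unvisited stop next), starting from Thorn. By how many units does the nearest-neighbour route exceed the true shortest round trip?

From Thorn: Elm=11, Maple=19, Ash=23, Denton=26, Alder=28, Vale=32 → choose Elm (11).
From Elm: Ash=14, Denton=15, Alder=17, Maple=18, Vale=21 → choose Ash (14).
From Ash: Maple=4, Alder=8, Vale=12, Denton=16 → choose Maple (4).
From Maple: Alder=12, Vale=16, Denton=20 → choose Alder (12).
From Alder: Vale=4, Denton=24 → choose Vale (4).
From Vale: Denton=28 → choose Denton (28).
NN route Thorn → Elm → Ash → Maple → Alder → Vale → Denton → Thorn costs 99.
Optimal: Thorn → Elm → Denton → Alder → Vale → Ash → Maple → Thorn costs 89 (by enumerating all 360 distinct tours).
Excess = 99 − 89 = 10.

Excess over optimum: 10.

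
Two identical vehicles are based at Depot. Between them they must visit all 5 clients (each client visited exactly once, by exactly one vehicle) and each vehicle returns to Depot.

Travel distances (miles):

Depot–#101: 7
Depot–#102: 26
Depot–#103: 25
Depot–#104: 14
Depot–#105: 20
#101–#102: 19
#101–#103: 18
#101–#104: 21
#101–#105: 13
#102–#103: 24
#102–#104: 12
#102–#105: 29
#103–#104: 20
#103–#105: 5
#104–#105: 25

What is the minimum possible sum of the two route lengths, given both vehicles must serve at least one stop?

Minimum combined distance: 89 miles.

Try each way of splitting the stops between the two vehicles (each non-empty) and, for each split, find the best tour for each vehicle:
  {#101} + {#102, #103, #104, #105}: 14 + 75 = 89
  {#102} + {#101, #103, #104, #105}: 52 + 59 = 111
  {#101, #102} + {#103, #104, #105}: 52 + 59 = 111
  {#103} + {#101, #102, #104, #105}: 50 + 75 = 125
  {#101, #103} + {#102, #104, #105}: 50 + 75 = 125
  {#102, #103} + {#101, #104, #105}: 75 + 59 = 134
  … (15 splits in total)
Best: vehicle 1 Depot → #101 → Depot = 14; vehicle 2 Depot → #104 → #102 → #103 → #105 → Depot = 75; combined 89.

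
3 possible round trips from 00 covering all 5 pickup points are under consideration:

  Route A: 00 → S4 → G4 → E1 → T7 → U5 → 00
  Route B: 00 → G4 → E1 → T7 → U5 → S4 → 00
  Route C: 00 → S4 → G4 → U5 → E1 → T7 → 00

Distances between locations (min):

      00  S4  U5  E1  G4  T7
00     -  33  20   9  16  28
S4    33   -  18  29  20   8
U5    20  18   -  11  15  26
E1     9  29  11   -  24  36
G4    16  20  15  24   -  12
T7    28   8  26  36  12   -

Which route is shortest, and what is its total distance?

Route A: 33 + 20 + 24 + 36 + 26 + 20 = 159
Route B: 16 + 24 + 36 + 26 + 18 + 33 = 153
Route C: 33 + 20 + 15 + 11 + 36 + 28 = 143

143 min — Route C is the shortest.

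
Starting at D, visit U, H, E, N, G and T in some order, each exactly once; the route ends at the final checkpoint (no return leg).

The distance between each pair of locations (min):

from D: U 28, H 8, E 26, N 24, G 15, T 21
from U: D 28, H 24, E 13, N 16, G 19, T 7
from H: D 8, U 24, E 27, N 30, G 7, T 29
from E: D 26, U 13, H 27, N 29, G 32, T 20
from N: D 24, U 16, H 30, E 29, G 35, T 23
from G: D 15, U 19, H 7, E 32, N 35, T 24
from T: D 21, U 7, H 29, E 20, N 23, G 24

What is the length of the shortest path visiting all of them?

Shortest open route: 88 min.

There are 6! = 720 possible orderings.
D → U → H → E → N → G → T: 28+24+27+29+35+24 = 167
D → U → H → E → N → T → G: 28+24+27+29+23+24 = 155
D → U → H → E → G → N → T: 28+24+27+32+35+23 = 169
D → U → H → E → G → T → N: 28+24+27+32+24+23 = 158
D → U → H → E → T → N → G: 28+24+27+20+23+35 = 157
D → U → H → E → T → G → N: 28+24+27+20+24+35 = 158
D → U → H → N → E → G → T: 28+24+30+29+32+24 = 167
D → U → H → N → E → T → G: 28+24+30+29+20+24 = 155
… (712 more)
D → H → G → T → U → E → N: 8+7+24+7+13+29 = 88  ← best
The minimum is 88.
One shortest path: D → H → G → T → U → E → N.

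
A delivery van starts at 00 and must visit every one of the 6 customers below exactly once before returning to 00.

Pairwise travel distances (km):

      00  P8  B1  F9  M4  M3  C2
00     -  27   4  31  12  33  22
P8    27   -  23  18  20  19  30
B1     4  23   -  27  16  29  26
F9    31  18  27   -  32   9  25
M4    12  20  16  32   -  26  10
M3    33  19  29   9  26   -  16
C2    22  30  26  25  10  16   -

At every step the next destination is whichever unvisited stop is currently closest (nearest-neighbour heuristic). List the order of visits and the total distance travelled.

Nearest-neighbour total = 100 km; route 00 → B1 → M4 → C2 → M3 → F9 → P8 → 00.

At 00 the remaining stops are B1 4, M4 12, C2 22, P8 27, F9 31, M3 33; go to B1.
At B1 the remaining stops are M4 16, P8 23, C2 26, F9 27, M3 29; go to M4.
At M4 the remaining stops are C2 10, P8 20, M3 26, F9 32; go to C2.
At C2 the remaining stops are M3 16, F9 25, P8 30; go to M3.
At M3 the remaining stops are F9 9, P8 19; go to F9.
At F9 the remaining stops are P8 18; go to P8.
Return P8→00: 27.
Total = 4 + 16 + 10 + 16 + 9 + 18 + 27 = 100.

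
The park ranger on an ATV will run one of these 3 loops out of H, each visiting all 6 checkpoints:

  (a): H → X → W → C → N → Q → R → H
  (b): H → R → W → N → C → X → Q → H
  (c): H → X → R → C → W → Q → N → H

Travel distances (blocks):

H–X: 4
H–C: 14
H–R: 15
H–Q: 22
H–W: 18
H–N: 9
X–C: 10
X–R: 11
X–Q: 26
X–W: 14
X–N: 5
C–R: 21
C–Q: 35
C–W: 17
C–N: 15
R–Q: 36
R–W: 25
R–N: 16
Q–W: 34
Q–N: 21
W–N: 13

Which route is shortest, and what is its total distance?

117 blocks — (c) is the shortest.

(a): 4 + 14 + 17 + 15 + 21 + 36 + 15 = 122
(b): 15 + 25 + 13 + 15 + 10 + 26 + 22 = 126
(c): 4 + 11 + 21 + 17 + 34 + 21 + 9 = 117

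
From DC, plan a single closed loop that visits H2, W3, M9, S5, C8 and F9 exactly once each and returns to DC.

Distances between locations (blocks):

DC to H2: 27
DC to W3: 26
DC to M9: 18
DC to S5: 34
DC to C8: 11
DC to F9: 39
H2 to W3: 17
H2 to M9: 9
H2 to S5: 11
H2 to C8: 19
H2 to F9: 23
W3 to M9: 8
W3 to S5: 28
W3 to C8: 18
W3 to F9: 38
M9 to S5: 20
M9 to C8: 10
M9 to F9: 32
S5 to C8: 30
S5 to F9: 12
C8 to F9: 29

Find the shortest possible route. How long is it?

DC → H2 → W3 → M9 → S5 → C8 → F9 → DC: 27+17+8+20+30+29+39 = 170
DC → H2 → W3 → M9 → S5 → F9 → C8 → DC: 27+17+8+20+12+29+11 = 124
DC → H2 → W3 → M9 → C8 → S5 → F9 → DC: 27+17+8+10+30+12+39 = 143
DC → H2 → W3 → M9 → C8 → F9 → S5 → DC: 27+17+8+10+29+12+34 = 137
DC → H2 → W3 → M9 → F9 → S5 → C8 → DC: 27+17+8+32+12+30+11 = 137
DC → H2 → W3 → M9 → F9 → C8 → S5 → DC: 27+17+8+32+29+30+34 = 177
DC → H2 → W3 → S5 → M9 → C8 → F9 → DC: 27+17+28+20+10+29+39 = 170
DC → H2 → W3 → S5 → M9 → F9 → C8 → DC: 27+17+28+20+32+29+11 = 164
… (352 more)
DC → W3 → M9 → H2 → S5 → F9 → C8 → DC: 26+8+9+11+12+29+11 = 106  ← best
The minimum is 106.
One optimal route: DC → W3 → M9 → H2 → S5 → F9 → C8 → DC (or its reverse).

106 blocks — the shortest possible round trip.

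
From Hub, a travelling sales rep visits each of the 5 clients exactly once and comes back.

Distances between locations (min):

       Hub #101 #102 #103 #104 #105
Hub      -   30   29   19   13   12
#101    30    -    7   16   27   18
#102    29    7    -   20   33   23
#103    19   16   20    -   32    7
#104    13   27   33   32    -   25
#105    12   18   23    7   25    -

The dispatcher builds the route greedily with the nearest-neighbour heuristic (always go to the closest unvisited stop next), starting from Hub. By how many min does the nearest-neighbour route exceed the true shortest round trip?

From Hub: #105=12, #104=13, #103=19, #102=29, #101=30 → choose #105 (12).
From #105: #103=7, #101=18, #102=23, #104=25 → choose #103 (7).
From #103: #101=16, #102=20, #104=32 → choose #101 (16).
From #101: #102=7, #104=27 → choose #102 (7).
From #102: #104=33 → choose #104 (33).
NN route Hub → #105 → #103 → #101 → #102 → #104 → Hub costs 88.
Optimal: Hub → #104 → #101 → #102 → #103 → #105 → Hub costs 86 (by enumerating all 60 distinct tours).
Excess = 88 − 86 = 2.

2 min longer than the optimal tour.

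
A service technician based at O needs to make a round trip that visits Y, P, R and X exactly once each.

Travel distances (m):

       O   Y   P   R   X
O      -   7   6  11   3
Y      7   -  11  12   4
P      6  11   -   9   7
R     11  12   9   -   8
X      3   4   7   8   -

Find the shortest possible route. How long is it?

There are 12 distinct closed tours to check (reversals are equivalent).
O - Y - P - R - X - O: 7+11+9+8+3 = 38
O - Y - P - X - R - O: 7+11+7+8+11 = 44
O - Y - R - P - X - O: 7+12+9+7+3 = 38
O - Y - R - X - P - O: 7+12+8+7+6 = 40
O - Y - X - P - R - O: 7+4+7+9+11 = 38
O - Y - X - R - P - O: 7+4+8+9+6 = 34
O - P - Y - R - X - O: 6+11+12+8+3 = 40
O - P - Y - X - R - O: 6+11+4+8+11 = 40
O - P - R - Y - X - O: 6+9+12+4+3 = 34
O - P - X - Y - R - O: 6+7+4+12+11 = 40
O - R - Y - P - X - O: 11+12+11+7+3 = 44
O - R - P - Y - X - O: 11+9+11+4+3 = 38
The minimum is 34.
One optimal route: O → Y → X → R → P → O (or its reverse).

Minimum total distance: 34 m.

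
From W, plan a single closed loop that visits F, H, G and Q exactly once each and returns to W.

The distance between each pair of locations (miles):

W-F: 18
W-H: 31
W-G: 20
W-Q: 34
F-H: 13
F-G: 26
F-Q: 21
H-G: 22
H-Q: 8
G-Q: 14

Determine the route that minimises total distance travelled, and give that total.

Shortest round trip = 73 miles.

W → F → H → G → Q → W: 18+13+22+14+34 = 101
W → F → H → Q → G → W: 18+13+8+14+20 = 73
W → F → G → H → Q → W: 18+26+22+8+34 = 108
W → F → G → Q → H → W: 18+26+14+8+31 = 97
W → F → Q → H → G → W: 18+21+8+22+20 = 89
W → F → Q → G → H → W: 18+21+14+22+31 = 106
W → H → F → G → Q → W: 31+13+26+14+34 = 118
W → H → F → Q → G → W: 31+13+21+14+20 = 99
W → H → G → F → Q → W: 31+22+26+21+34 = 134
W → H → Q → F → G → W: 31+8+21+26+20 = 106
W → G → F → H → Q → W: 20+26+13+8+34 = 101
W → G → H → F → Q → W: 20+22+13+21+34 = 110
The minimum is 73.
One optimal route: W → F → H → Q → G → W (or its reverse).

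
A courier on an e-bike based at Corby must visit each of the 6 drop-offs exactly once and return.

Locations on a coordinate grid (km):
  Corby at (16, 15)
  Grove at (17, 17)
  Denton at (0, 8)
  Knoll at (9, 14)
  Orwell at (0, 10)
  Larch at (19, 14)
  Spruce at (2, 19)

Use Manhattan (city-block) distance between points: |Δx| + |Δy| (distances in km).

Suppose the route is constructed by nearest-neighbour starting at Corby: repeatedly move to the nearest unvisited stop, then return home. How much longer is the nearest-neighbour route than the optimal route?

The nearest-neighbour route is 4 km longer than optimal.

Corby: Grove=3, Larch=4, Knoll=8, Spruce=18, Orwell=21, Denton=23 ⇒ Grove
Grove: Larch=5, Knoll=11, Spruce=17, Orwell=24, Denton=26 ⇒ Larch
Larch: Knoll=10, Spruce=22, Orwell=23, Denton=25 ⇒ Knoll
Knoll: Spruce=12, Orwell=13, Denton=15 ⇒ Spruce
Spruce: Orwell=11, Denton=13 ⇒ Orwell
Orwell: Denton=2 ⇒ Denton
NN route Corby → Grove → Larch → Knoll → Spruce → Orwell → Denton → Corby costs 66.
Optimal: Corby → Grove → Spruce → Denton → Orwell → Knoll → Larch → Corby costs 62 (by enumerating all 360 distinct tours).
Excess = 66 − 62 = 4.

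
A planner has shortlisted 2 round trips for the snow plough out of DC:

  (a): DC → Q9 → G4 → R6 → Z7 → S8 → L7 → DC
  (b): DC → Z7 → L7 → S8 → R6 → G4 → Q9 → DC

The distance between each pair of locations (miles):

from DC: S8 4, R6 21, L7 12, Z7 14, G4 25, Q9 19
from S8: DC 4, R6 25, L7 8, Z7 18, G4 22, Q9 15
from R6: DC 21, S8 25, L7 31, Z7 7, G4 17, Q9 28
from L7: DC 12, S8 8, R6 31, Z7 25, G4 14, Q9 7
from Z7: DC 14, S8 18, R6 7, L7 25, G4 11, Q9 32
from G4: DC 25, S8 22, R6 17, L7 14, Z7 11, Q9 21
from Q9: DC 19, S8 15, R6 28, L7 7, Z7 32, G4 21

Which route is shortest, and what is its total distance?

102 miles — (a) is the shortest.

(a): 19 + 21 + 17 + 7 + 18 + 8 + 12 = 102
(b): 14 + 25 + 8 + 25 + 17 + 21 + 19 = 129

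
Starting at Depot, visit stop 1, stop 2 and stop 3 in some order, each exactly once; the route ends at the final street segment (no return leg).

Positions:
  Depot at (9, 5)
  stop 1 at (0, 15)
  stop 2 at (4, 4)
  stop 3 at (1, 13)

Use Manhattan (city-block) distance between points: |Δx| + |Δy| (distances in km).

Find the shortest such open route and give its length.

Shortest open route: 21 km.

There are 3! = 6 possible orderings.
Depot→stop 1→stop 2→stop 3: 19+15+12 = 46
Depot→stop 1→stop 3→stop 2: 19+3+12 = 34
Depot→stop 2→stop 1→stop 3: 6+15+3 = 24
Depot→stop 2→stop 3→stop 1: 6+12+3 = 21
Depot→stop 3→stop 1→stop 2: 16+3+15 = 34
Depot→stop 3→stop 2→stop 1: 16+12+15 = 43
The minimum is 21.
One shortest path: Depot → stop 2 → stop 3 → stop 1.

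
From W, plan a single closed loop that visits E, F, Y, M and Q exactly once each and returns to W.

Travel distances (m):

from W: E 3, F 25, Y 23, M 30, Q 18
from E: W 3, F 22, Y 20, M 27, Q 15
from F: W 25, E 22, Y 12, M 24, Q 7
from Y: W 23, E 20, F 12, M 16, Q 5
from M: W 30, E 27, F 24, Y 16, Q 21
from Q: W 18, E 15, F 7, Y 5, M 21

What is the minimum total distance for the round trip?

Minimum total distance: 83 m.

There are 60 distinct closed tours to check (reversals are equivalent).
W → E → F → Y → M → Q → W: 3+22+12+16+21+18 = 92
W → E → F → Y → Q → M → W: 3+22+12+5+21+30 = 93
W → E → F → M → Y → Q → W: 3+22+24+16+5+18 = 88
W → E → F → M → Q → Y → W: 3+22+24+21+5+23 = 98
W → E → F → Q → Y → M → W: 3+22+7+5+16+30 = 83
W → E → F → Q → M → Y → W: 3+22+7+21+16+23 = 92
W → E → Y → F → M → Q → W: 3+20+12+24+21+18 = 98
W → E → Y → F → Q → M → W: 3+20+12+7+21+30 = 93
W → E → Y → M → F → Q → W: 3+20+16+24+7+18 = 88
W → E → Y → M → Q → F → W: 3+20+16+21+7+25 = 92
W → E → Y → Q → F → M → W: 3+20+5+7+24+30 = 89
W → E → Y → Q → M → F → W: 3+20+5+21+24+25 = 98
W → E → M → F → Y → Q → W: 3+27+24+12+5+18 = 89
W → E → M → F → Q → Y → W: 3+27+24+7+5+23 = 89
… (46 more)
The minimum is 83.
One optimal route: W → E → F → Q → Y → M → W (or its reverse).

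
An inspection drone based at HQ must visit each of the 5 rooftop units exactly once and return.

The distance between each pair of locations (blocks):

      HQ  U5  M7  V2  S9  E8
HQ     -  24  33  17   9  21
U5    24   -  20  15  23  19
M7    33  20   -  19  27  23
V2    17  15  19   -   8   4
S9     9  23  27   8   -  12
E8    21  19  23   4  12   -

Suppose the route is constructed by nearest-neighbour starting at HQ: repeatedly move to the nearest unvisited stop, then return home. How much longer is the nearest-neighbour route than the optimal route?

HQ: S9=9, V2=17, E8=21, U5=24, M7=33 ⇒ S9
S9: V2=8, E8=12, U5=23, M7=27 ⇒ V2
V2: E8=4, U5=15, M7=19 ⇒ E8
E8: U5=19, M7=23 ⇒ U5
U5: M7=20 ⇒ M7
NN route HQ → S9 → V2 → E8 → U5 → M7 → HQ costs 93.
Optimal: HQ → U5 → M7 → V2 → E8 → S9 → HQ costs 88 (by enumerating all 60 distinct tours).
Excess = 93 − 88 = 5.

Excess over optimum: 5 blocks.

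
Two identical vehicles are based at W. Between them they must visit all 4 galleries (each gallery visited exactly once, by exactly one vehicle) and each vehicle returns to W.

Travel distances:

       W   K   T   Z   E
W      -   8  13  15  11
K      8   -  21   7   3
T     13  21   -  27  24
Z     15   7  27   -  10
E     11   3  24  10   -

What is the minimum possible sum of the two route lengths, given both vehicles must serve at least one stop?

Check every non-empty split of the stops between the two vehicles; for each half take its own optimal tour:
  {K} + {T, Z, E}: 16 + 61 = 77
  {T} + {K, Z, E}: 26 + 36 = 62
  {K, T} + {Z, E}: 42 + 36 = 78
  {Z} + {K, T, E}: 30 + 48 = 78
  {K, Z} + {T, E}: 30 + 48 = 78
  {T, Z} + {K, E}: 55 + 22 = 77
  … (7 splits in total)
Best: vehicle 1 W → T → W = 26; vehicle 2 W → K → Z → E → W = 36; combined 62.

62 — the smallest possible combined total.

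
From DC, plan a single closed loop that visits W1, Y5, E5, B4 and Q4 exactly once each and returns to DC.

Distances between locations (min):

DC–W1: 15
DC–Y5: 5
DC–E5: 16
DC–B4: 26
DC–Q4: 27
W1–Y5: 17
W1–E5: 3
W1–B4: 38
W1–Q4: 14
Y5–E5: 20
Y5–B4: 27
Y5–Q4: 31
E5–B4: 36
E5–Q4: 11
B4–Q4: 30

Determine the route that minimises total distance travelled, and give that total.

Minimum total distance: 91 min.

There are 60 distinct closed tours to check (reversals are equivalent).
DC→W1→Y5→E5→B4→Q4→DC: 15+17+20+36+30+27 = 145
DC→W1→Y5→E5→Q4→B4→DC: 15+17+20+11+30+26 = 119
DC→W1→Y5→B4→E5→Q4→DC: 15+17+27+36+11+27 = 133
DC→W1→Y5→B4→Q4→E5→DC: 15+17+27+30+11+16 = 116
DC→W1→Y5→Q4→E5→B4→DC: 15+17+31+11+36+26 = 136
DC→W1→Y5→Q4→B4→E5→DC: 15+17+31+30+36+16 = 145
DC→W1→E5→Y5→B4→Q4→DC: 15+3+20+27+30+27 = 122
DC→W1→E5→Y5→Q4→B4→DC: 15+3+20+31+30+26 = 125
DC→W1→E5→B4→Y5→Q4→DC: 15+3+36+27+31+27 = 139
DC→W1→E5→B4→Q4→Y5→DC: 15+3+36+30+31+5 = 120
DC→W1→E5→Q4→Y5→B4→DC: 15+3+11+31+27+26 = 113
DC→W1→E5→Q4→B4→Y5→DC: 15+3+11+30+27+5 = 91
DC→W1→B4→Y5→E5→Q4→DC: 15+38+27+20+11+27 = 138
DC→W1→B4→Y5→Q4→E5→DC: 15+38+27+31+11+16 = 138
… (46 more)
The minimum is 91.
One optimal route: DC → W1 → E5 → Q4 → B4 → Y5 → DC (or its reverse).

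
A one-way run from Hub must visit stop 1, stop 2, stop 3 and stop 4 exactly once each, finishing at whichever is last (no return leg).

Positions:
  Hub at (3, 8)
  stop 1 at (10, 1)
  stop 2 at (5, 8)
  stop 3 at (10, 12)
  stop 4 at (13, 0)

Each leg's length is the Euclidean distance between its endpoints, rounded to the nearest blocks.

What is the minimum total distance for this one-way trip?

There are 4! = 24 possible orderings.
Hub - stop 1 - stop 2 - stop 3 - stop 4: 10+9+6+12 = 37
Hub - stop 1 - stop 2 - stop 4 - stop 3: 10+9+11+12 = 42
Hub - stop 1 - stop 3 - stop 2 - stop 4: 10+11+6+11 = 38
Hub - stop 1 - stop 3 - stop 4 - stop 2: 10+11+12+11 = 44
Hub - stop 1 - stop 4 - stop 2 - stop 3: 10+3+11+6 = 30
Hub - stop 1 - stop 4 - stop 3 - stop 2: 10+3+12+6 = 31
Hub - stop 2 - stop 1 - stop 3 - stop 4: 2+9+11+12 = 34
Hub - stop 2 - stop 1 - stop 4 - stop 3: 2+9+3+12 = 26
Hub - stop 2 - stop 3 - stop 1 - stop 4: 2+6+11+3 = 22
Hub - stop 2 - stop 3 - stop 4 - stop 1: 2+6+12+3 = 23
Hub - stop 2 - stop 4 - stop 1 - stop 3: 2+11+3+11 = 27
Hub - stop 2 - stop 4 - stop 3 - stop 1: 2+11+12+11 = 36
Hub - stop 3 - stop 1 - stop 2 - stop 4: 8+11+9+11 = 39
Hub - stop 3 - stop 1 - stop 4 - stop 2: 8+11+3+11 = 33
… (10 more)
The minimum is 22.
One shortest path: Hub → stop 2 → stop 3 → stop 1 → stop 4.

Shortest open route: 22 blocks.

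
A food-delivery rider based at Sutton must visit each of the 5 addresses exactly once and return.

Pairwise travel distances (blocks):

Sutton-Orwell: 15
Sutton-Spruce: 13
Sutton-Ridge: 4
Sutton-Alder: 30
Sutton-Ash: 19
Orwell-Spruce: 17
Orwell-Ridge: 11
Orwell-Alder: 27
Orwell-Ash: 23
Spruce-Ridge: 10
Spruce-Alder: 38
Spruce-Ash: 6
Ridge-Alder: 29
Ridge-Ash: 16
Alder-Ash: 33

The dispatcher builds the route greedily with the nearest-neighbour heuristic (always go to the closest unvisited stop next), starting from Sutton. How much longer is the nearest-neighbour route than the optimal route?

Sutton: Ridge=4, Spruce=13, Orwell=15, Ash=19, Alder=30 ⇒ Ridge
Ridge: Spruce=10, Orwell=11, Ash=16, Alder=29 ⇒ Spruce
Spruce: Ash=6, Orwell=17, Alder=38 ⇒ Ash
Ash: Orwell=23, Alder=33 ⇒ Orwell
Orwell: Alder=27 ⇒ Alder
NN route Sutton → Ridge → Spruce → Ash → Orwell → Alder → Sutton costs 100.
Optimal: Sutton → Spruce → Ash → Alder → Orwell → Ridge → Sutton costs 94 (by enumerating all 60 distinct tours).
Excess = 100 − 94 = 6.

6 blocks longer than the optimal tour.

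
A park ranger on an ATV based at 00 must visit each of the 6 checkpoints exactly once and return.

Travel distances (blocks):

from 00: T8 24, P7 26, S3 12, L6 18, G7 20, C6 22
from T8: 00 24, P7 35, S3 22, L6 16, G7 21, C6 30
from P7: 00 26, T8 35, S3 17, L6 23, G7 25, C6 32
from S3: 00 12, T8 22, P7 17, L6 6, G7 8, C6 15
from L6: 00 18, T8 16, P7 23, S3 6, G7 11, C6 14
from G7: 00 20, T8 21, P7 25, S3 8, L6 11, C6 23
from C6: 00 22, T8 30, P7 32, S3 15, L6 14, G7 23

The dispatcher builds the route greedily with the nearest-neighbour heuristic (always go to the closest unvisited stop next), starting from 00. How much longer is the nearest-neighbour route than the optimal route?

Excess over optimum: 14 blocks.

From 00: S3=12, L6=18, G7=20, C6=22, T8=24, P7=26 → choose S3 (12).
From S3: L6=6, G7=8, C6=15, P7=17, T8=22 → choose L6 (6).
From L6: G7=11, C6=14, T8=16, P7=23 → choose G7 (11).
From G7: T8=21, C6=23, P7=25 → choose T8 (21).
From T8: C6=30, P7=35 → choose C6 (30).
From C6: P7=32 → choose P7 (32).
NN route 00 → S3 → L6 → G7 → T8 → C6 → P7 → 00 costs 138.
Optimal: 00 → P7 → S3 → G7 → T8 → L6 → C6 → 00 costs 124 (by enumerating all 360 distinct tours).
Excess = 138 − 124 = 14.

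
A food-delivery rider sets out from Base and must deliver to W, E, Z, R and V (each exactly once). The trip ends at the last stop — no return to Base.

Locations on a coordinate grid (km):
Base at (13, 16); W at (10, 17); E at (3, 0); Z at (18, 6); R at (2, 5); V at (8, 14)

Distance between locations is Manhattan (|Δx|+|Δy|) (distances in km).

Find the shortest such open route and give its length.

There are 5! = 120 possible orderings.
Base - W - E - Z - R - V: 4+24+21+17+15 = 81
Base - W - E - Z - V - R: 4+24+21+18+15 = 82
Base - W - E - R - Z - V: 4+24+6+17+18 = 69
Base - W - E - R - V - Z: 4+24+6+15+18 = 67
Base - W - E - V - Z - R: 4+24+19+18+17 = 82
Base - W - E - V - R - Z: 4+24+19+15+17 = 79
Base - W - Z - E - R - V: 4+19+21+6+15 = 65
Base - W - Z - E - V - R: 4+19+21+19+15 = 78
Base - W - Z - R - E - V: 4+19+17+6+19 = 65
Base - W - Z - R - V - E: 4+19+17+15+19 = 74
Base - W - Z - V - E - R: 4+19+18+19+6 = 66
Base - W - Z - V - R - E: 4+19+18+15+6 = 62
Base - W - R - E - Z - V: 4+20+6+21+18 = 69
Base - W - R - E - V - Z: 4+20+6+19+18 = 67
… (106 more)
Base - W - V - Z - R - E: 4+5+18+17+6 = 50  ← best
The minimum is 50.
One shortest path: Base → W → V → Z → R → E.

50 km — the minimum one-way total.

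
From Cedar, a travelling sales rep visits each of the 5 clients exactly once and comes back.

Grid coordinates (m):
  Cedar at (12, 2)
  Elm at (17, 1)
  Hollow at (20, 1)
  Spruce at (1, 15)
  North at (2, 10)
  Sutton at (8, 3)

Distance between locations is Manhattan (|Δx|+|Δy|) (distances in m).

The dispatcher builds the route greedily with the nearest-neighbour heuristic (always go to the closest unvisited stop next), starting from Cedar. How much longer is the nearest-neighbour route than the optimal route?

Excess over optimum: 10 m.

Cedar: Sutton=5, Elm=6, Hollow=9, North=18, Spruce=24 ⇒ Sutton
Sutton: Elm=11, North=13, Hollow=14, Spruce=19 ⇒ Elm
Elm: Hollow=3, North=24, Spruce=30 ⇒ Hollow
Hollow: North=27, Spruce=33 ⇒ North
North: Spruce=6 ⇒ Spruce
NN route Cedar → Sutton → Elm → Hollow → North → Spruce → Cedar costs 76.
Optimal: Cedar → Elm → Hollow → Spruce → North → Sutton → Cedar costs 66 (by enumerating all 60 distinct tours).
Excess = 76 − 66 = 10.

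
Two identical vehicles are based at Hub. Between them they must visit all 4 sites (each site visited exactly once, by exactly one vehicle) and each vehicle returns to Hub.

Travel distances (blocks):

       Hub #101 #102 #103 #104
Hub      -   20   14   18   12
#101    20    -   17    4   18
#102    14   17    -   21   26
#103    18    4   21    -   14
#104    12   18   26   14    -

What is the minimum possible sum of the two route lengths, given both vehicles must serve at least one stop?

77 blocks — the smallest possible combined total.

Try each way of splitting the stops between the two vehicles (each non-empty) and, for each split, find the best tour for each vehicle:
  {#101} + {#102, #103, #104}: 40 + 61 = 101
  {#102} + {#101, #103, #104}: 28 + 50 = 78
  {#101, #102} + {#103, #104}: 51 + 44 = 95
  {#103} + {#101, #102, #104}: 36 + 61 = 97
  {#101, #103} + {#102, #104}: 42 + 52 = 94
  {#102, #103} + {#101, #104}: 53 + 50 = 103
  … (7 splits in total)
  {#101, #102, #103} + {#104}: 53 + 24 = 77  ← best
Best: vehicle 1 Hub → #102 → #101 → #103 → Hub = 53; vehicle 2 Hub → #104 → Hub = 24; combined 77.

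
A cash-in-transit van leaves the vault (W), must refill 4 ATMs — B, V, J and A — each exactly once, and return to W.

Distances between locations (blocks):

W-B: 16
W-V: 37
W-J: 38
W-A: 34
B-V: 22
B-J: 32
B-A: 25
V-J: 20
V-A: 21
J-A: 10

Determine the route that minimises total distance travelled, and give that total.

W-B-V-J-A-W: 16+22+20+10+34 = 102
W-B-V-A-J-W: 16+22+21+10+38 = 107
W-B-J-V-A-W: 16+32+20+21+34 = 123
W-B-J-A-V-W: 16+32+10+21+37 = 116
W-B-A-V-J-W: 16+25+21+20+38 = 120
W-B-A-J-V-W: 16+25+10+20+37 = 108
W-V-B-J-A-W: 37+22+32+10+34 = 135
W-V-B-A-J-W: 37+22+25+10+38 = 132
W-V-J-B-A-W: 37+20+32+25+34 = 148
W-V-A-B-J-W: 37+21+25+32+38 = 153
W-J-B-V-A-W: 38+32+22+21+34 = 147
W-J-V-B-A-W: 38+20+22+25+34 = 139
The minimum is 102.
One optimal route: W → B → V → J → A → W (or its reverse).

Shortest round trip = 102 blocks.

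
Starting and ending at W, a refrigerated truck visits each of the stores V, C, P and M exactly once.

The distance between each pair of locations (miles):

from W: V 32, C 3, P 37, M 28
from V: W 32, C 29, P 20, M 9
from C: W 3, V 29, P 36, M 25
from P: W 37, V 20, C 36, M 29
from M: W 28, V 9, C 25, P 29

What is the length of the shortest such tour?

With 4 stops there are 4!/2 = 12 distinct round trips (a route and its reverse cost the same).
W → V → C → P → M → W: 32+29+36+29+28 = 154
W → V → C → M → P → W: 32+29+25+29+37 = 152
W → V → P → C → M → W: 32+20+36+25+28 = 141
W → V → P → M → C → W: 32+20+29+25+3 = 109
W → V → M → C → P → W: 32+9+25+36+37 = 139
W → V → M → P → C → W: 32+9+29+36+3 = 109
W → C → V → P → M → W: 3+29+20+29+28 = 109
W → C → V → M → P → W: 3+29+9+29+37 = 107
W → C → P → V → M → W: 3+36+20+9+28 = 96
W → C → M → V → P → W: 3+25+9+20+37 = 94
W → P → V → C → M → W: 37+20+29+25+28 = 139
W → P → C → V → M → W: 37+36+29+9+28 = 139
The minimum is 94.
One optimal route: W → C → M → V → P → W (or its reverse).

Minimum total distance: 94 miles.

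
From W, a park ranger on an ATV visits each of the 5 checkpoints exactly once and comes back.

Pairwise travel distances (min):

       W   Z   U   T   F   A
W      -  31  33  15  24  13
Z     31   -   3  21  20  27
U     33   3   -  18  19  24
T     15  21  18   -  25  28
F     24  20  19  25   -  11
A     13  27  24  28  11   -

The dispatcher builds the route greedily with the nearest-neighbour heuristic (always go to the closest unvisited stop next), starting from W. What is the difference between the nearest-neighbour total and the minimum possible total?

From W: A=13, T=15, F=24, Z=31, U=33 → choose A (13).
From A: F=11, U=24, Z=27, T=28 → choose F (11).
From F: U=19, Z=20, T=25 → choose U (19).
From U: Z=3, T=18 → choose Z (3).
From Z: T=21 → choose T (21).
NN route W → A → F → U → Z → T → W costs 82.
Optimal: W → T → U → Z → F → A → W costs 80 (by enumerating all 60 distinct tours).
Excess = 82 − 80 = 2.

2 min longer than the optimal tour.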